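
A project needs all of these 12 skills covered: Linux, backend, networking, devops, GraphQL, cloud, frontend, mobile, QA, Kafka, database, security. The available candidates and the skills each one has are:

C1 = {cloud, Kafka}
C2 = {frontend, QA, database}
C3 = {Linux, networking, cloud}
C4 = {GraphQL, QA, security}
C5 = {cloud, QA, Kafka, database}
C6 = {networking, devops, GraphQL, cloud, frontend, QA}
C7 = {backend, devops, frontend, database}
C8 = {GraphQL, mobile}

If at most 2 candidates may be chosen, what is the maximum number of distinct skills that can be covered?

Choosing C5, C6 covers {networking, devops, GraphQL, cloud, frontend, QA, Kafka, database} — 8 skills.
No choice of 2 candidates does better; here Linux, backend, mobile, security are left uncovered.

8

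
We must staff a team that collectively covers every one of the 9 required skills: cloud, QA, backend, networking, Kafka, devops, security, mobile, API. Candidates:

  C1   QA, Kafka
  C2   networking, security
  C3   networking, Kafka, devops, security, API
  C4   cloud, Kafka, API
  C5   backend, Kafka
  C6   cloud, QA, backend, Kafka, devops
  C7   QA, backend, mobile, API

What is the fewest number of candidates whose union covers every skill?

3

C2, C6, C7 together cover {cloud, QA, backend, networking, Kafka, devops, security, mobile, API} — every skill.
No 2 of the 7 candidates cover everything (all 21 pairs fall short), so 3 is minimum.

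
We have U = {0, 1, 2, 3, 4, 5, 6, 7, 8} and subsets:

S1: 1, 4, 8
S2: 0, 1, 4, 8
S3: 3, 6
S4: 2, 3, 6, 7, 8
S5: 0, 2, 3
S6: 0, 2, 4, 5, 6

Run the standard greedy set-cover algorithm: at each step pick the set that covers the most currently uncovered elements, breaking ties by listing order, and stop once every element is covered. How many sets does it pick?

Pick 1: S4 covers 5 new elements (2, 3, 6, 7, 8).
Pick 2: S2 covers 3 new elements (0, 1, 4).
Pick 3: S6 covers 1 new elements (5).
Greedy uses 3 sets.

3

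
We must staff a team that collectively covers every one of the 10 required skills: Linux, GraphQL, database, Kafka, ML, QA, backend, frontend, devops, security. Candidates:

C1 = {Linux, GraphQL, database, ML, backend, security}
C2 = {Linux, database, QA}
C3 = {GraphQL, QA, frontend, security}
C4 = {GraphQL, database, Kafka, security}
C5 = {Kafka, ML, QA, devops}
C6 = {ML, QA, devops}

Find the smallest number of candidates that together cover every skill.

3

C1, C3, C5 together cover {Linux, GraphQL, database, Kafka, ML, QA, backend, frontend, devops, security} — every skill.
No 2 of the 6 candidates cover everything (all 15 pairs fall short), so 3 is minimum.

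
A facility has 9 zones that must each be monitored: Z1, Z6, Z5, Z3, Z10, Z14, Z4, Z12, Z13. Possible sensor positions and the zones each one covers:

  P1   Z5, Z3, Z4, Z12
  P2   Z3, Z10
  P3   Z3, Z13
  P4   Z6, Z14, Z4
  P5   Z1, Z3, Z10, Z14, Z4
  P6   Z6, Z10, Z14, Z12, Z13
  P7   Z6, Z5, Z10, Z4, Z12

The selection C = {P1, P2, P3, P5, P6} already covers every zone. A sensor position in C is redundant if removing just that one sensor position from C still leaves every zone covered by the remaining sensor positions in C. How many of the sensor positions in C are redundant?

Drop P1: Z5 uncovered — not redundant.
Drop P2: the rest still cover every zone — redundant.
Drop P3: the rest still cover every zone — redundant.
Drop P5: Z1 uncovered — not redundant.
Drop P6: Z6 uncovered — not redundant.
2 redundant: P2, P3.

2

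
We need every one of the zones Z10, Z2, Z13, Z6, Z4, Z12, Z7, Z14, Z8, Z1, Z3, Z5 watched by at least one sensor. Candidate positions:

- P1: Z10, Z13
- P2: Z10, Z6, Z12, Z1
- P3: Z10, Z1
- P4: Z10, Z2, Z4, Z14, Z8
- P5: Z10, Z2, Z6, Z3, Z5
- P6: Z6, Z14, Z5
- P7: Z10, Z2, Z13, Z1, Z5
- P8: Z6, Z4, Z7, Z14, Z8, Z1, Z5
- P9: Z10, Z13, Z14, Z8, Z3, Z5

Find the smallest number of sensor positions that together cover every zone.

P1, P2, P5, P8 together cover {Z10, Z2, Z13, Z6, Z4, Z12, Z7, Z14, Z8, Z1, Z3, Z5} — every zone.
No 3 of the 9 sensor positions cover everything (all 84 triples fall short), so 4 is minimum.

4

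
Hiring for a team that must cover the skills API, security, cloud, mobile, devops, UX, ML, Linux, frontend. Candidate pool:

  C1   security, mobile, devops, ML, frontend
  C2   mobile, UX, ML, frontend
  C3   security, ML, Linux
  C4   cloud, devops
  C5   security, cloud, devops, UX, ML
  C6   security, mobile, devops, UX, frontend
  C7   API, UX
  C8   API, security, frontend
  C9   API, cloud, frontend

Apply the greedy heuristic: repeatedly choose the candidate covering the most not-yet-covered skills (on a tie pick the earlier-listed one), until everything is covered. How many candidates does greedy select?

4

Pick 1: C1 covers 5 new skills (security, mobile, devops, ML, frontend).
Pick 2: C5 covers 2 new skills (cloud, UX).
Pick 3: C3 covers 1 new skills (Linux).
Pick 4: C7 covers 1 new skills (API).
Greedy uses 4 candidates. (The true minimum is 3.)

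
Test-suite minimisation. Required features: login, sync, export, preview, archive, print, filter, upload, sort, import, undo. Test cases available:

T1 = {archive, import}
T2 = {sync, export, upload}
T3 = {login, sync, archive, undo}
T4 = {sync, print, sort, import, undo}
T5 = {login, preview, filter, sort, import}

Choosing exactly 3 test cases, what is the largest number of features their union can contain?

Choosing T2, T3, T5 covers {login, sync, export, preview, archive, filter, upload, sort, import, undo} — 10 features.
No choice of 3 test cases does better; here print is left uncovered.

10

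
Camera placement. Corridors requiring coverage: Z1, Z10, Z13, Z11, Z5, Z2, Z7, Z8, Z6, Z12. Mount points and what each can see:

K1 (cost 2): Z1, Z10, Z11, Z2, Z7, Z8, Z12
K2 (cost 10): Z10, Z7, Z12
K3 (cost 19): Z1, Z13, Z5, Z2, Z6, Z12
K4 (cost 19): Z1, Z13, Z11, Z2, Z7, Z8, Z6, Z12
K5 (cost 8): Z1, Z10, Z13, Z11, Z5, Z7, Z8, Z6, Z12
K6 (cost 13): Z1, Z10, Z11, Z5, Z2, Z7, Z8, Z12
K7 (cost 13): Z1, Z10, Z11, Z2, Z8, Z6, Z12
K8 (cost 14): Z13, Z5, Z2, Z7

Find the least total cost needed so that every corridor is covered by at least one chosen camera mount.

10

K1, K5 cover every corridor at cost 2 + 8 = 10.
Any cover uses at least 2 camera mounts; among all covering selections none totals below 10.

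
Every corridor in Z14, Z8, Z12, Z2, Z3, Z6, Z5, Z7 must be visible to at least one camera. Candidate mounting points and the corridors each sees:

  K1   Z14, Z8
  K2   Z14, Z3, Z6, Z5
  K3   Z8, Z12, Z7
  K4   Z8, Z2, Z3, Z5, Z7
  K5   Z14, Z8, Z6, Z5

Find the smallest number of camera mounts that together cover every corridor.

3

K2, K3, K4 together cover {Z14, Z8, Z12, Z2, Z3, Z6, Z5, Z7} — every corridor.
No 2 of the 5 camera mounts cover everything (all 10 pairs fall short), so 3 is minimum.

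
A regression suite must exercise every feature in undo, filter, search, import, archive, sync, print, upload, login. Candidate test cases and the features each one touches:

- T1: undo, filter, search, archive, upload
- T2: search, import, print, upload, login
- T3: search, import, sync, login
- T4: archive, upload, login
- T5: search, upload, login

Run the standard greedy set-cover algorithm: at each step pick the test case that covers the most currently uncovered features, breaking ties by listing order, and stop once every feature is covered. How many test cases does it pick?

Pick 1: T1 covers 5 new features (undo, filter, search, archive, upload).
Pick 2: T2 covers 3 new features (import, print, login).
Pick 3: T3 covers 1 new features (sync).
Greedy uses 3 test cases.

3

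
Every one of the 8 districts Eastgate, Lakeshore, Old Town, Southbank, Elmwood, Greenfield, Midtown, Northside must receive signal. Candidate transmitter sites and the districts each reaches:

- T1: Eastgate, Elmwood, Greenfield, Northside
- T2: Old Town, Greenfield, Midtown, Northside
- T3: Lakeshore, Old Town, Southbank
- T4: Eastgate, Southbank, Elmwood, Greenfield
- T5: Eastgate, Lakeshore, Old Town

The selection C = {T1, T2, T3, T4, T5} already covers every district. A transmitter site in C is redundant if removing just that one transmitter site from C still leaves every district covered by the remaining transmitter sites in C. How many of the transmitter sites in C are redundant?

Drop T1: the rest still cover every district — redundant.
Drop T2: Midtown uncovered — not redundant.
Drop T3: the rest still cover every district — redundant.
Drop T4: the rest still cover every district — redundant.
Drop T5: the rest still cover every district — redundant.
4 redundant: T1, T3, T4, T5.

4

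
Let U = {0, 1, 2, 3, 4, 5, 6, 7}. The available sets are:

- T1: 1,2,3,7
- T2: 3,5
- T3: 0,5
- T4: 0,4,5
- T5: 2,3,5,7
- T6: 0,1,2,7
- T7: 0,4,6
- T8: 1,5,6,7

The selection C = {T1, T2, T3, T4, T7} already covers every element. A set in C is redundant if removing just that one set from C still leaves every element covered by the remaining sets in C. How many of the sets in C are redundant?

3

Drop T1: 1, 2, 7 uncovered — not redundant.
Drop T2: the rest still cover every element — redundant.
Drop T3: the rest still cover every element — redundant.
Drop T4: the rest still cover every element — redundant.
Drop T7: 6 uncovered — not redundant.
3 redundant: T2, T3, T4.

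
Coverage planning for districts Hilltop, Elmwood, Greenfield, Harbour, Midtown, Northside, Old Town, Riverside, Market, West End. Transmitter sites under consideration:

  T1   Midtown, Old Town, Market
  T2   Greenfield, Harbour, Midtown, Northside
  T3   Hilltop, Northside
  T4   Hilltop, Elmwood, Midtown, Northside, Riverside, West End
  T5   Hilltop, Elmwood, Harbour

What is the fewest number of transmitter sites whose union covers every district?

3

T1, T2, T4 together cover {Hilltop, Elmwood, Greenfield, Harbour, Midtown, Northside, Old Town, Riverside, Market, West End} — every district.
No 2 of the 5 transmitter sites cover everything (all 10 pairs fall short), so 3 is minimum.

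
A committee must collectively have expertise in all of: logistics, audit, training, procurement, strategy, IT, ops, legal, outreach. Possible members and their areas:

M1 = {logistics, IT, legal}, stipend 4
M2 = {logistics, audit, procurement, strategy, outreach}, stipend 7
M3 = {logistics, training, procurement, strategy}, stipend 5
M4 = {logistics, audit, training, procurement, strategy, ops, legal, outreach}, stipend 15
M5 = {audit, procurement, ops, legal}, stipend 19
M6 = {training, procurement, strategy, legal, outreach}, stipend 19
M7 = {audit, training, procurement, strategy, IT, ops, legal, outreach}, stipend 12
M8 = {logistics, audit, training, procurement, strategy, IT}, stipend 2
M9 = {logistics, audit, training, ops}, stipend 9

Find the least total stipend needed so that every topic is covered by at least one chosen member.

M7, M8 cover every topic at stipend 12 + 2 = 14.
Any cover uses at least 2 members; among all covering selections none totals below 14.
Greedy by coverage-per-stipend would pick M8, M1, M7 for 18 — worse than the optimum 14.

14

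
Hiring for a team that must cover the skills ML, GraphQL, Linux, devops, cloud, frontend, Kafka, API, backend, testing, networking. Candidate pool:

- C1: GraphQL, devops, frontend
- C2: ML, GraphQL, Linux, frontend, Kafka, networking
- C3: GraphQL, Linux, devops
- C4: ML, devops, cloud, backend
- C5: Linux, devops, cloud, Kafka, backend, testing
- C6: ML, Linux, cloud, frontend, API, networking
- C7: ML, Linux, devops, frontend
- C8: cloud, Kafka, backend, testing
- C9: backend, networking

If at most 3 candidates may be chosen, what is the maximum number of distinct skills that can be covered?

Choosing C1, C5, C6 covers {ML, GraphQL, Linux, devops, cloud, frontend, Kafka, API, backend, testing, networking} — 11 skills.
That is all 11 skills.

11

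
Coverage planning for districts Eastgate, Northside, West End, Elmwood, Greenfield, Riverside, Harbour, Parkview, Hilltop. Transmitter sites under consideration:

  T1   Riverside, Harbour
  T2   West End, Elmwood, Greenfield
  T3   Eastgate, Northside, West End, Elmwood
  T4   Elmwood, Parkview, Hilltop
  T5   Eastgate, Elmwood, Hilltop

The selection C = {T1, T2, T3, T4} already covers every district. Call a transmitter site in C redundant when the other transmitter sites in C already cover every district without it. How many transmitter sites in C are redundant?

Drop T1: Riverside, Harbour uncovered — not redundant.
Drop T2: Greenfield uncovered — not redundant.
Drop T3: Eastgate, Northside uncovered — not redundant.
Drop T4: Parkview, Hilltop uncovered — not redundant.
None of the transmitter sites in C is redundant.

0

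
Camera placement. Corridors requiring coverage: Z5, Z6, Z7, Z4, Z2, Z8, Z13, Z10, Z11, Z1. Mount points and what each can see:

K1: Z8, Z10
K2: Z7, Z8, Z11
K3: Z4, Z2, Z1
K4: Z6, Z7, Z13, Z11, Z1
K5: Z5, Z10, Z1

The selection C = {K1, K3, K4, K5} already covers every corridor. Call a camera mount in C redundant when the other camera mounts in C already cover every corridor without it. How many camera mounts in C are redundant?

Drop K1: Z8 uncovered — not redundant.
Drop K3: Z4, Z2 uncovered — not redundant.
Drop K4: Z6, Z7, Z13, Z11 uncovered — not redundant.
Drop K5: Z5 uncovered — not redundant.
None of the camera mounts in C is redundant.

0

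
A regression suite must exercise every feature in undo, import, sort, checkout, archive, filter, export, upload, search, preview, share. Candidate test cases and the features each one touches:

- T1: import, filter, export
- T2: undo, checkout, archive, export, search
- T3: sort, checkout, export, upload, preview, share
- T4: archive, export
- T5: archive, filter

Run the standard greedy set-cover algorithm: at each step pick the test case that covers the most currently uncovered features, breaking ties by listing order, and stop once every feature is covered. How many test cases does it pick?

3

Pick 1: T3 covers 6 new features (sort, checkout, export, upload, preview, share).
Pick 2: T2 covers 3 new features (undo, archive, search).
Pick 3: T1 covers 2 new features (import, filter).
Greedy uses 3 test cases.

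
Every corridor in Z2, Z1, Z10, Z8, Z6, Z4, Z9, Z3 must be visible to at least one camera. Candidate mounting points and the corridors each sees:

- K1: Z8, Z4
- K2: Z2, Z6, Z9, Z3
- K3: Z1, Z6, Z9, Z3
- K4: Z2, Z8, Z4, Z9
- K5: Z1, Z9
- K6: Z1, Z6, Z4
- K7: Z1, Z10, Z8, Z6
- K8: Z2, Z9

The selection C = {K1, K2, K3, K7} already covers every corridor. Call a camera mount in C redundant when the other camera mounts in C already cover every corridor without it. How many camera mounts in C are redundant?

Drop K1: Z4 uncovered — not redundant.
Drop K2: Z2 uncovered — not redundant.
Drop K3: the rest still cover every corridor — redundant.
Drop K7: Z10 uncovered — not redundant.
1 redundant: K3.

1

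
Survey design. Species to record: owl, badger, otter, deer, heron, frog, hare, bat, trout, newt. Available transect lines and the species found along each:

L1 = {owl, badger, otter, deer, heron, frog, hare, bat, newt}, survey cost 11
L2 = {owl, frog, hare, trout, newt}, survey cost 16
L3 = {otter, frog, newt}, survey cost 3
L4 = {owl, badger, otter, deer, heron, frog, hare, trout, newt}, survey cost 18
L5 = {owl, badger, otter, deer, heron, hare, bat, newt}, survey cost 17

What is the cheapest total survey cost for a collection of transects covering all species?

27

L1, L2 cover every species at survey cost 11 + 16 = 27.
Any cover uses at least 2 transects; among all covering selections none totals below 27.
Greedy by coverage-per-survey cost would pick L3, L1, L2 for 30 — worse than the optimum 27.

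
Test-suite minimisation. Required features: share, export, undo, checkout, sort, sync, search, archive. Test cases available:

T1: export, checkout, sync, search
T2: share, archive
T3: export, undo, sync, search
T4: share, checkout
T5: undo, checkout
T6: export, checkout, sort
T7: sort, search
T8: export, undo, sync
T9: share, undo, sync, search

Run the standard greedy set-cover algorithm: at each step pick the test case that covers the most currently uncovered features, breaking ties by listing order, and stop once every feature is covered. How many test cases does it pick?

Pick 1: T1 covers 4 new features (export, checkout, sync, search).
Pick 2: T2 covers 2 new features (share, archive).
Pick 3: T3 covers 1 new features (undo).
Pick 4: T6 covers 1 new features (sort).
Greedy uses 4 test cases. (The true minimum is 3.)

4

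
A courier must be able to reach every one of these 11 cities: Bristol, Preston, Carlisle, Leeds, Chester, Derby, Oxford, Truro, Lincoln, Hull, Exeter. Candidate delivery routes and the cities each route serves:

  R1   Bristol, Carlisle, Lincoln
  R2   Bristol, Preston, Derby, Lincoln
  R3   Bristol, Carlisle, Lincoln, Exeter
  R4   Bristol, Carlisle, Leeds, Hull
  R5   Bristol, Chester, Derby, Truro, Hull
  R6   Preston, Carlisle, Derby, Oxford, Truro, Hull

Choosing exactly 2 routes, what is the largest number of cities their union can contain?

9

Choosing R3, R6 covers {Bristol, Preston, Carlisle, Derby, Oxford, Truro, Lincoln, Hull, Exeter} — 9 cities.
No choice of 2 routes does better; here Leeds, Chester are left uncovered.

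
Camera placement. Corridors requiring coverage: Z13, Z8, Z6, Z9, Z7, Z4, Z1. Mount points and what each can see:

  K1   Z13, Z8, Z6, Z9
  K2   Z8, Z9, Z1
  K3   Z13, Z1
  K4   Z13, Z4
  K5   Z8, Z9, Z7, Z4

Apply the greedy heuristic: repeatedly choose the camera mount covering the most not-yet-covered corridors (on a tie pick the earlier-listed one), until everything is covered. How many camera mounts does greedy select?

3

Pick 1: K1 covers 4 new corridors (Z13, Z8, Z6, Z9).
Pick 2: K5 covers 2 new corridors (Z7, Z4).
Pick 3: K2 covers 1 new corridors (Z1).
Greedy uses 3 camera mounts.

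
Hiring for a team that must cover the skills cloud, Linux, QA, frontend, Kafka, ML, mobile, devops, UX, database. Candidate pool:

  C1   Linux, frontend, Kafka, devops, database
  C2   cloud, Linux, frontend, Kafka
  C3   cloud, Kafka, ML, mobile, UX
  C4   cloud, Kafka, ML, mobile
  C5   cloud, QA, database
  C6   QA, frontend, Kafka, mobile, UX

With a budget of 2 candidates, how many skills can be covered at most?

Choosing C1, C3 covers {cloud, Linux, frontend, Kafka, ML, mobile, devops, UX, database} — 9 skills.
No choice of 2 candidates does better; here QA is left uncovered.

9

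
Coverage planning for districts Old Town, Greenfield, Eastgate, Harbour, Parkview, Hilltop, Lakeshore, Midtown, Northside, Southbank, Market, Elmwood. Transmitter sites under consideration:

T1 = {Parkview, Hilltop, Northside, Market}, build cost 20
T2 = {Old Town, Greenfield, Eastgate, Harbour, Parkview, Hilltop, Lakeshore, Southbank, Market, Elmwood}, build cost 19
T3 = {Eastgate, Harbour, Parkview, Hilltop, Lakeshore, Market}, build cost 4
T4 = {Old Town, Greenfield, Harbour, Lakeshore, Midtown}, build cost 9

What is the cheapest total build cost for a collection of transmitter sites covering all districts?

T1, T2, T4 cover every district at build cost 20 + 19 + 9 = 48.
Any cover uses at least 3 transmitter sites; among all covering selections none totals below 48.
Greedy by coverage-per-build cost would pick T3, T4, T2, T1 for 52 — worse than the optimum 48.

48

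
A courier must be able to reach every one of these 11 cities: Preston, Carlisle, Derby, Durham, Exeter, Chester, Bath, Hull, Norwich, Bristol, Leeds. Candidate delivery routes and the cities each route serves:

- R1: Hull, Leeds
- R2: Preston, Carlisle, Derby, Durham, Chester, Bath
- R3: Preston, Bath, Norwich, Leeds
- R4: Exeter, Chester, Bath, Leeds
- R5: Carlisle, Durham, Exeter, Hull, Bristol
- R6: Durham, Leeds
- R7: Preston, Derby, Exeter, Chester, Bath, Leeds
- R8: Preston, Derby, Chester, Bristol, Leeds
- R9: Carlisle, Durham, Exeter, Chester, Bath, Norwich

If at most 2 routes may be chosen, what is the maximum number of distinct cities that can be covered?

10

Choosing R5, R7 covers {Preston, Carlisle, Derby, Durham, Exeter, Chester, Bath, Hull, Bristol, Leeds} — 10 cities.
No choice of 2 routes does better; here Norwich is left uncovered.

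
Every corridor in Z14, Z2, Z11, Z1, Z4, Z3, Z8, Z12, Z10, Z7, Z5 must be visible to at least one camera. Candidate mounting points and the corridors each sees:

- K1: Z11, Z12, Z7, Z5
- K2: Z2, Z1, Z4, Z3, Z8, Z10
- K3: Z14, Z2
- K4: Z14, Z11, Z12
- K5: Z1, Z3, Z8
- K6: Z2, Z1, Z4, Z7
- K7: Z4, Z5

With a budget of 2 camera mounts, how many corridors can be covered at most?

Choosing K1, K2 covers {Z2, Z11, Z1, Z4, Z3, Z8, Z12, Z10, Z7, Z5} — 10 corridors.
No choice of 2 camera mounts does better; here Z14 is left uncovered.

10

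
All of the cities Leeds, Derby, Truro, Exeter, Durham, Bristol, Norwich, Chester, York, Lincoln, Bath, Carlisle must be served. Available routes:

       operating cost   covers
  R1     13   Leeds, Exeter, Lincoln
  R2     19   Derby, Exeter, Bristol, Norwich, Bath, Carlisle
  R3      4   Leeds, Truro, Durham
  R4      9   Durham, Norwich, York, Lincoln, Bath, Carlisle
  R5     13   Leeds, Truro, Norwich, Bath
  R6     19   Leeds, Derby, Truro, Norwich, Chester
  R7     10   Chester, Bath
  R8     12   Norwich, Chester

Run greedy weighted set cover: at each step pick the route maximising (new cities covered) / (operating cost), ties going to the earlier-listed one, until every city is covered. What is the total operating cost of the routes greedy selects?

Pick 1: R3 adds 3 new (Leeds, Truro, Durham) at operating cost 4 (ratio 3/4).
Pick 2: R4 adds 5 new (Norwich, York, Lincoln, Bath, Carlisle) at operating cost 9 (ratio 5/9).
Pick 3: R2 adds 3 new (Derby, Exeter, Bristol) at operating cost 19 (ratio 3/19).
Pick 4: R7 adds 1 new (Chester) at operating cost 10 (ratio 1/10).
Greedy total operating cost: 4 + 9 + 19 + 10 = 42.

42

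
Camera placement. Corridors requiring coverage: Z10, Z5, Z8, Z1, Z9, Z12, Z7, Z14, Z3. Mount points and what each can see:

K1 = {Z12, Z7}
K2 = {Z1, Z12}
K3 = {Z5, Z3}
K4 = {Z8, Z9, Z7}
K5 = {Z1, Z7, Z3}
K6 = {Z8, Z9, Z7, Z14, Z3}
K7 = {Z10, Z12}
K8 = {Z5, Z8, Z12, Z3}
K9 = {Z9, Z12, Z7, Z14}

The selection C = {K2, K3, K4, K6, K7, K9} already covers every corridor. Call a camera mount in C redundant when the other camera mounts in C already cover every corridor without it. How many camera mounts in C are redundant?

Drop K2: Z1 uncovered — not redundant.
Drop K3: Z5 uncovered — not redundant.
Drop K4: the rest still cover every corridor — redundant.
Drop K6: the rest still cover every corridor — redundant.
Drop K7: Z10 uncovered — not redundant.
Drop K9: the rest still cover every corridor — redundant.
3 redundant: K4, K6, K9.

3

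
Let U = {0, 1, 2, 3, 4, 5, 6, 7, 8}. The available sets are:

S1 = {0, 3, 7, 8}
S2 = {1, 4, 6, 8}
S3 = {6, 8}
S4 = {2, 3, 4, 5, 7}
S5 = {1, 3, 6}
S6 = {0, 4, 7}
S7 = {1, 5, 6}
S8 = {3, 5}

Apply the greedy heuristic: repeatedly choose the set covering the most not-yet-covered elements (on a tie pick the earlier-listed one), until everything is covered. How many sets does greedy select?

3

Pick 1: S4 covers 5 new elements (2, 3, 4, 5, 7).
Pick 2: S2 covers 3 new elements (1, 6, 8).
Pick 3: S1 covers 1 new elements (0).
Greedy uses 3 sets.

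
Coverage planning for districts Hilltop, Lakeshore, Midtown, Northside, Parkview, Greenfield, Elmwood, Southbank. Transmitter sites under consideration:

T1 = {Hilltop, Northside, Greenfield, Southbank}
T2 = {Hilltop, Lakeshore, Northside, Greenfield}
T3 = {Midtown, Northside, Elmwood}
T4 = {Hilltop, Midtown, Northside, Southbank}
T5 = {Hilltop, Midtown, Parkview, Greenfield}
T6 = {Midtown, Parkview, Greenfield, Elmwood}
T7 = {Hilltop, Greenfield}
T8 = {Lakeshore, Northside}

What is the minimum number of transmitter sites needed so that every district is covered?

T1, T2, T6 together cover {Hilltop, Lakeshore, Midtown, Northside, Parkview, Greenfield, Elmwood, Southbank} — every district.
No 2 of the 8 transmitter sites cover everything (all 28 pairs fall short), so 3 is minimum.

3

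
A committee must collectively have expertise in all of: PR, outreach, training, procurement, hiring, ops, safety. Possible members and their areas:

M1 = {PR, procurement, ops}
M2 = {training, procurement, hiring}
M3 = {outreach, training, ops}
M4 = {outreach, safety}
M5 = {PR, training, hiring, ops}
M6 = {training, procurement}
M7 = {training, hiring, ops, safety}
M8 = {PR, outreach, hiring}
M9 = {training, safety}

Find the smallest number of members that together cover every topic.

3

M1, M2, M4 together cover {PR, outreach, training, procurement, hiring, ops, safety} — every topic.
No 2 of the 9 members cover everything (all 36 pairs fall short), so 3 is minimum.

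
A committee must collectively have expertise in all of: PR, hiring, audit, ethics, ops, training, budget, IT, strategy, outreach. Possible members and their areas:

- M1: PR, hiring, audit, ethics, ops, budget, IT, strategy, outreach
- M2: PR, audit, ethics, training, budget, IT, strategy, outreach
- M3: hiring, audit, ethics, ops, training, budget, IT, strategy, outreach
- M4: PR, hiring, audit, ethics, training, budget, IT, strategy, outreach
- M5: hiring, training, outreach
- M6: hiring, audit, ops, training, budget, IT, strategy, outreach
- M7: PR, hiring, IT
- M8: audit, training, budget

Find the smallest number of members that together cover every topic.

2

M1, M2 together cover {PR, hiring, audit, ethics, ops, training, budget, IT, strategy, outreach} — every topic.
No single member contains all 10 topics, so 2 is optimal.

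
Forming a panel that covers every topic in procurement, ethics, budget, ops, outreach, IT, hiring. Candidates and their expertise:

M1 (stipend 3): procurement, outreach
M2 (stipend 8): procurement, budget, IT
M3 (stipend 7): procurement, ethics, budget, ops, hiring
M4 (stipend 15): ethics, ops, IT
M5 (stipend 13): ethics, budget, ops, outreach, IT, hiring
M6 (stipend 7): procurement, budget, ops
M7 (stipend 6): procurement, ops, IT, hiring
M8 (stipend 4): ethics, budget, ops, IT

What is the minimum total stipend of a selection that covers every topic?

M1, M7, M8 cover every topic at stipend 3 + 6 + 4 = 13.
Any cover uses at least 2 members; among all covering selections none totals below 13.

13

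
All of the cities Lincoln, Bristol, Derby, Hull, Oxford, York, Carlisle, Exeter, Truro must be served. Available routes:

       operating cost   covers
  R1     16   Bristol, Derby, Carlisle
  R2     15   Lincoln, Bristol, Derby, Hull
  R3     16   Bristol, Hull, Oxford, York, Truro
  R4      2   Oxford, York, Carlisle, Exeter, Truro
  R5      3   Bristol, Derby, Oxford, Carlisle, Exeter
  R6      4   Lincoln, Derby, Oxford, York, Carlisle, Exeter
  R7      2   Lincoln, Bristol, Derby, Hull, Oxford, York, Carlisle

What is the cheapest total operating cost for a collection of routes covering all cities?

R4, R7 cover every city at operating cost 2 + 2 = 4.
Any cover uses at least 2 routes; among all covering selections none totals below 4.

4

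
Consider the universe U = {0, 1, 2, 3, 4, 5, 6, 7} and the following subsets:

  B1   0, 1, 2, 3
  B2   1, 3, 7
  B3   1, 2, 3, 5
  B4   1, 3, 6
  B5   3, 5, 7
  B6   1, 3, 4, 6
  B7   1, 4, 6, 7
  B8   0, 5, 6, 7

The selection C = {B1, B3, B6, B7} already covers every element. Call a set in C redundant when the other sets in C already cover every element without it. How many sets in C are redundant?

Drop B1: 0 uncovered — not redundant.
Drop B3: 5 uncovered — not redundant.
Drop B6: the rest still cover every element — redundant.
Drop B7: 7 uncovered — not redundant.
1 redundant: B6.

1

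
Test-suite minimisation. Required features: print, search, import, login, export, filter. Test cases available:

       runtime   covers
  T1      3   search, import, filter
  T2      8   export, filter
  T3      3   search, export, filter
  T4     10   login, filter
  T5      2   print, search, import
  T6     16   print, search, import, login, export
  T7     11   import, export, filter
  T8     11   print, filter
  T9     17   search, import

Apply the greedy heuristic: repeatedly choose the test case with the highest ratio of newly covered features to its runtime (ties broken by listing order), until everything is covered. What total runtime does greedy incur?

15

Pick 1: T5 adds 3 new (print, search, import) at runtime 2 (ratio 3/2).
Pick 2: T3 adds 2 new (export, filter) at runtime 3 (ratio 2/3).
Pick 3: T4 adds 1 new (login) at runtime 10 (ratio 1/10).
Greedy total runtime: 2 + 3 + 10 = 15.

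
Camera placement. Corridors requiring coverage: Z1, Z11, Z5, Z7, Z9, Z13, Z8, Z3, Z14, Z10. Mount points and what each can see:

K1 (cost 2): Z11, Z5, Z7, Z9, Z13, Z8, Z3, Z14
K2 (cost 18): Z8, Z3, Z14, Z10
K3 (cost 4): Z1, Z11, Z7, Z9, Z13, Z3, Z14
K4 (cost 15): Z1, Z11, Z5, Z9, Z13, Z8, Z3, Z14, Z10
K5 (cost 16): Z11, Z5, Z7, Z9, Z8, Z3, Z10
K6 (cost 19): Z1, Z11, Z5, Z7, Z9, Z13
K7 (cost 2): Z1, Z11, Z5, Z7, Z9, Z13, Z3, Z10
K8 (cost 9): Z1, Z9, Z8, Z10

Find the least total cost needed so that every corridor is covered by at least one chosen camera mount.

K1, K7 cover every corridor at cost 2 + 2 = 4.
Any cover uses at least 2 camera mounts; among all covering selections none totals below 4.

4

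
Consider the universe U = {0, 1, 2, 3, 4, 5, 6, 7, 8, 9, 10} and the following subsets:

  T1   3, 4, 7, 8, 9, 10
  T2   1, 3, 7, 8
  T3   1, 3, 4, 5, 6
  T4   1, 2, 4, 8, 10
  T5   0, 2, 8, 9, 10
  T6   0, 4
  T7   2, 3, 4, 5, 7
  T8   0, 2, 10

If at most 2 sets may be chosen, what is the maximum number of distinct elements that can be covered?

10

Choosing T3, T5 covers {0, 1, 2, 3, 4, 5, 6, 8, 9, 10} — 10 elements.
No choice of 2 sets does better; here 7 is left uncovered.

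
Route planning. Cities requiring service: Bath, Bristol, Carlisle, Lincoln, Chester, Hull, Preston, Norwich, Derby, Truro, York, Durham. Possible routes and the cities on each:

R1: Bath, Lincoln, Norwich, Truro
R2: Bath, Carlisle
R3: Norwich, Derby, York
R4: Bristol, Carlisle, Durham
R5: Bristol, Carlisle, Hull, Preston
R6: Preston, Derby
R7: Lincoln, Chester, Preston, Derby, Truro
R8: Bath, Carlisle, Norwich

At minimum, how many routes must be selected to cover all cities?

R1, R3, R4, R5, R7 together cover {Bath, Bristol, Carlisle, Lincoln, Chester, Hull, Preston, Norwich, Derby, Truro, York, Durham} — every city.
No 4 of the 8 routes cover everything (all 70 size-4 selections fall short), so 5 is minimum.

5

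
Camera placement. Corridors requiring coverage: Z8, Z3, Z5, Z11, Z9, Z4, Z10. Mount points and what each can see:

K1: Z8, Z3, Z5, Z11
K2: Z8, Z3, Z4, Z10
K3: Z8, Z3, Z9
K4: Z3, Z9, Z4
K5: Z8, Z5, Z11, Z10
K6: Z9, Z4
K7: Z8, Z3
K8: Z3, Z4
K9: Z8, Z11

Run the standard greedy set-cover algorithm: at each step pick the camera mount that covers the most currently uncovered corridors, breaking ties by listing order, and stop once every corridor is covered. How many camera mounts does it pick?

3

Pick 1: K1 covers 4 new corridors (Z8, Z3, Z5, Z11).
Pick 2: K2 covers 2 new corridors (Z4, Z10).
Pick 3: K3 covers 1 new corridors (Z9).
Greedy uses 3 camera mounts. (The true minimum is 2.)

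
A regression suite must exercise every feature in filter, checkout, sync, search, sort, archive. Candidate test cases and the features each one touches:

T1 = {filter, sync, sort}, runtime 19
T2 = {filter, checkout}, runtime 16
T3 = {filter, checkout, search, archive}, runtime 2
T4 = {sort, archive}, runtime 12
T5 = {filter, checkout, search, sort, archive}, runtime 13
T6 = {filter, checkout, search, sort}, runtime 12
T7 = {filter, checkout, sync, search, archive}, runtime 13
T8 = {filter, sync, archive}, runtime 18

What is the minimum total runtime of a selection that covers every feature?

21

T1, T3 cover every feature at runtime 19 + 2 = 21.
Any cover uses at least 2 test cases; among all covering selections none totals below 21.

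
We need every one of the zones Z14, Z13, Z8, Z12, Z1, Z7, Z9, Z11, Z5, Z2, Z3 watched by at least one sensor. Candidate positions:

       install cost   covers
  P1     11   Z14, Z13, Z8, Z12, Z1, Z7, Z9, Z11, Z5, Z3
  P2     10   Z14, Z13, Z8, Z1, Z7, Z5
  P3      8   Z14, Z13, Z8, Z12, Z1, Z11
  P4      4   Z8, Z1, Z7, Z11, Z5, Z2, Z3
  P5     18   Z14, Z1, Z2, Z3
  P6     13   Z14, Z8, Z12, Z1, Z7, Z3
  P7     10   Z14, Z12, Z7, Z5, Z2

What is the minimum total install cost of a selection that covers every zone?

15

P1, P4 cover every zone at install cost 11 + 4 = 15.
Any cover uses at least 2 sensor positions; among all covering selections none totals below 15.
Greedy by coverage-per-install cost would pick P4, P3, P1 for 23 — worse than the optimum 15.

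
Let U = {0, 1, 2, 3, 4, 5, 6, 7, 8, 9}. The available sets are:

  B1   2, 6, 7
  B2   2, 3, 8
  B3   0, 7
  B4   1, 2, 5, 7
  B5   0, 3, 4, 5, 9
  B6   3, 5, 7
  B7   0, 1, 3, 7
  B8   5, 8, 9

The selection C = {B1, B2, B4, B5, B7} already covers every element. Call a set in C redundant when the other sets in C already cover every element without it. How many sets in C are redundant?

Drop B1: 6 uncovered — not redundant.
Drop B2: 8 uncovered — not redundant.
Drop B4: the rest still cover every element — redundant.
Drop B5: 4, 9 uncovered — not redundant.
Drop B7: the rest still cover every element — redundant.
2 redundant: B4, B7.

2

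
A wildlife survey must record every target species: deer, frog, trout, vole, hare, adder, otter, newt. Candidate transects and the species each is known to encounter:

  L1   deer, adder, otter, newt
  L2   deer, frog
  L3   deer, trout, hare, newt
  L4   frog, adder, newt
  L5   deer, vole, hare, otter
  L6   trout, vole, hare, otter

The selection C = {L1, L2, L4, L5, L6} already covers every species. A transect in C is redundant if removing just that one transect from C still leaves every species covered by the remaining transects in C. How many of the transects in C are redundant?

4

Drop L1: the rest still cover every species — redundant.
Drop L2: the rest still cover every species — redundant.
Drop L4: the rest still cover every species — redundant.
Drop L5: the rest still cover every species — redundant.
Drop L6: trout uncovered — not redundant.
4 redundant: L1, L2, L4, L5.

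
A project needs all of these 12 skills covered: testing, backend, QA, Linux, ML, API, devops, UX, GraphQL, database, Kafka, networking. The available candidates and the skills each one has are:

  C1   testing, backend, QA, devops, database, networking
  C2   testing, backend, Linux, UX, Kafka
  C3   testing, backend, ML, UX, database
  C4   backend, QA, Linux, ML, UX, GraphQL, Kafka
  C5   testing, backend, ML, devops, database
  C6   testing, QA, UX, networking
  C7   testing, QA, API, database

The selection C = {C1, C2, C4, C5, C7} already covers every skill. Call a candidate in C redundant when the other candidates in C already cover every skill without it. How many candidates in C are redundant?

Drop C1: networking uncovered — not redundant.
Drop C2: the rest still cover every skill — redundant.
Drop C4: GraphQL uncovered — not redundant.
Drop C5: the rest still cover every skill — redundant.
Drop C7: API uncovered — not redundant.
2 redundant: C2, C5.

2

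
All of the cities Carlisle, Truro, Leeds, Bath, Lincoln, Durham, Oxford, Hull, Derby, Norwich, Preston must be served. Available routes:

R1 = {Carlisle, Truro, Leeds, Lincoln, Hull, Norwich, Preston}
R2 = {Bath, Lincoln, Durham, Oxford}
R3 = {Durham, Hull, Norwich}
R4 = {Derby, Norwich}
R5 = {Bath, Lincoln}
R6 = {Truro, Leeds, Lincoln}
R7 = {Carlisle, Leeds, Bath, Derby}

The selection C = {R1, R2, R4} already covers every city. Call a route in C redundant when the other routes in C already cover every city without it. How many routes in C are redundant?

0

Drop R1: Carlisle, Truro, Leeds, Hull, … uncovered — not redundant.
Drop R2: Bath, Durham, Oxford uncovered — not redundant.
Drop R4: Derby uncovered — not redundant.
None of the routes in C is redundant.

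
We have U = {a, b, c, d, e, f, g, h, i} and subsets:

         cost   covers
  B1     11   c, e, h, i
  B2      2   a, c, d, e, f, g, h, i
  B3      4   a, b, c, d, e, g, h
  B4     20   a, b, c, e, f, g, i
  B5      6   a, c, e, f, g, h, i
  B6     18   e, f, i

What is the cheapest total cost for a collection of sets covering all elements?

6

B2, B3 cover every element at cost 2 + 4 = 6.
Any cover uses at least 2 sets; among all covering selections none totals below 6.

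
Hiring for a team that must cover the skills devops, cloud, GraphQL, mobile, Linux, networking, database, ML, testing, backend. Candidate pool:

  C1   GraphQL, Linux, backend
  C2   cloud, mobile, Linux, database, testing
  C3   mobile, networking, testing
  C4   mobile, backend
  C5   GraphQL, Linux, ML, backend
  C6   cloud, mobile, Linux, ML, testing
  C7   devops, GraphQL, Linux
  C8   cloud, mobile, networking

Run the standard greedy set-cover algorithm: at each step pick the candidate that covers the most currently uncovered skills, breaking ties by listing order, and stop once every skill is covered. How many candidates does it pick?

Pick 1: C2 covers 5 new skills (cloud, mobile, Linux, database, testing).
Pick 2: C5 covers 3 new skills (GraphQL, ML, backend).
Pick 3: C3 covers 1 new skills (networking).
Pick 4: C7 covers 1 new skills (devops).
Greedy uses 4 candidates.

4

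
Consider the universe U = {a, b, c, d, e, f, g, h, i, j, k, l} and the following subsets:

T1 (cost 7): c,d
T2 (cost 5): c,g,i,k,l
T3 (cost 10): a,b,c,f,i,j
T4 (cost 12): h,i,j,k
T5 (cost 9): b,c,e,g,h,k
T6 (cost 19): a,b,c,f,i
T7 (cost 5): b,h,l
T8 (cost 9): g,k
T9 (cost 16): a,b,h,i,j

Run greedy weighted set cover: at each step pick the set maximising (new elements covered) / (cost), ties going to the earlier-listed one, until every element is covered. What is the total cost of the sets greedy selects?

Pick 1: T2 adds 5 new (c, g, i, k, l) at cost 5 (ratio 5/5).
Pick 2: T3 adds 4 new (a, b, f, j) at cost 10 (ratio 4/10).
Pick 3: T5 adds 2 new (e, h) at cost 9 (ratio 2/9).
Pick 4: T1 adds 1 new (d) at cost 7 (ratio 1/7).
Greedy total cost: 5 + 10 + 9 + 7 = 31.

31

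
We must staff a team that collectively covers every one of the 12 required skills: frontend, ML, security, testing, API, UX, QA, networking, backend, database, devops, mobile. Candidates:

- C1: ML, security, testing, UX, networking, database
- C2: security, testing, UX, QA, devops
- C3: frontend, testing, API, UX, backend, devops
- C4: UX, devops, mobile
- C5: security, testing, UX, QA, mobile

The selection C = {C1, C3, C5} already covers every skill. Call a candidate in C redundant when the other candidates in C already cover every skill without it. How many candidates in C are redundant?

0

Drop C1: ML, networking, database uncovered — not redundant.
Drop C3: frontend, API, backend, devops uncovered — not redundant.
Drop C5: QA, mobile uncovered — not redundant.
None of the candidates in C is redundant.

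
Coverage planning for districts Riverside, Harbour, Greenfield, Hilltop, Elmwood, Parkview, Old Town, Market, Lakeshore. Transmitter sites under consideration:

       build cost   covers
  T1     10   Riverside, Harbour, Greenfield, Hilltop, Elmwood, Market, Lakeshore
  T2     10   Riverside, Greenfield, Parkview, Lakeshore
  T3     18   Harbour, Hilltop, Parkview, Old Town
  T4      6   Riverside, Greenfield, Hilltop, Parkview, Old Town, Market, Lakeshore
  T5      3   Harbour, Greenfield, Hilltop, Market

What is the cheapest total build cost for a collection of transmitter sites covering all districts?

T1, T4 cover every district at build cost 10 + 6 = 16.
Any cover uses at least 2 transmitter sites; among all covering selections none totals below 16.

16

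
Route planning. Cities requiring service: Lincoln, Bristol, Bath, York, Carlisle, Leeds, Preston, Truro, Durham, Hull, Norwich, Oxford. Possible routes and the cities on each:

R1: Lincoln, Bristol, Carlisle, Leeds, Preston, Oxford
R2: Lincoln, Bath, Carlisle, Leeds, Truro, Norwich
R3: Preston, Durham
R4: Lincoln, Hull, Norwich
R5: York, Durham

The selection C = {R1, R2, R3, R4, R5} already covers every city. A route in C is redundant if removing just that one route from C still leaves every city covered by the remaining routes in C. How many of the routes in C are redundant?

Drop R1: Bristol, Oxford uncovered — not redundant.
Drop R2: Bath, Truro uncovered — not redundant.
Drop R3: the rest still cover every city — redundant.
Drop R4: Hull uncovered — not redundant.
Drop R5: York uncovered — not redundant.
1 redundant: R3.

1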